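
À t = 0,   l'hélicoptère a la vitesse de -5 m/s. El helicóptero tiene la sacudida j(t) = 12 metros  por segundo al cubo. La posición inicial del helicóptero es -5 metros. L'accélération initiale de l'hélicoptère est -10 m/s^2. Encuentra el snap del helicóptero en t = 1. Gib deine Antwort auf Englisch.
We must differentiate our jerk equation j(t) = 12 1 time. Differentiating jerk, we get snap: s(t) = 0. Using s(t) = 0 and substituting t = 1, we find s = 0.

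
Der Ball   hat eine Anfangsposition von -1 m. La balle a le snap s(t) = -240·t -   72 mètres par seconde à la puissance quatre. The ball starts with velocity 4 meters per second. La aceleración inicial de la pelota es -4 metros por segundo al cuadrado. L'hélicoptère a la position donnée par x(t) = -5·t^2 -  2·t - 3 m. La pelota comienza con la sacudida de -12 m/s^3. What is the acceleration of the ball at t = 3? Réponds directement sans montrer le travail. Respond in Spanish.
a(3) = -1444.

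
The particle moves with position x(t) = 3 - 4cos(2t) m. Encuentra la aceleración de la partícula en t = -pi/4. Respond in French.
Pour résoudre ceci, nous devons prendre 2 dérivées de notre équation de la position x(t) = 3 - 4·cos(2·t). En dérivant la position, nous obtenons la vitesse: v(t) = 8·sin(2·t). En prenant d/dt de v(t), nous trouvons a(t) = 16·cos(2·t). De l'équation de l'accélération a(t) = 16·cos(2·t), nous substituons t = -pi/4 pour obtenir a = 0.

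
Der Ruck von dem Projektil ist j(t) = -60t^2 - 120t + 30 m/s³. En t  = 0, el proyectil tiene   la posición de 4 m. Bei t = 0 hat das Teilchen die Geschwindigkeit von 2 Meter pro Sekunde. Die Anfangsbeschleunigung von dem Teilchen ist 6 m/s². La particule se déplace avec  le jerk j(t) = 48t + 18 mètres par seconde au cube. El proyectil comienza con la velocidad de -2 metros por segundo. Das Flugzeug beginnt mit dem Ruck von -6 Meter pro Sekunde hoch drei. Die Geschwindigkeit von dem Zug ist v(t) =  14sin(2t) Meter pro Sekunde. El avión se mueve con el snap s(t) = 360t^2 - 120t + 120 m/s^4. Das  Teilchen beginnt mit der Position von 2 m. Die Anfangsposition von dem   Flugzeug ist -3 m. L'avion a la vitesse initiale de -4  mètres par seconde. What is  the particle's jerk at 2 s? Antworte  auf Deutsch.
Mit j(t) = 48·t + 18 und Einsetzen von t = 2, finden wir j = 114.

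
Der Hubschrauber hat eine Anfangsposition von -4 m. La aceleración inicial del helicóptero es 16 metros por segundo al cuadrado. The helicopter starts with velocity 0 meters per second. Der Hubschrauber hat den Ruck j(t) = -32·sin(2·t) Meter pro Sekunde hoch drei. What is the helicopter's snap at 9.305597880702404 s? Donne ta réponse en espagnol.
Para resolver esto, necesitamos tomar 1 derivada de nuestra ecuación de la sacudida j(t) = -32·sin(2·t). Tomando d/dt de j(t), encontramos s(t) = -64·cos(2·t). Tenemos el snap s(t) = -64·cos(2·t). Sustituyendo t = 9.305597880702404: s(9.305597880702404) = -62.1904936269104.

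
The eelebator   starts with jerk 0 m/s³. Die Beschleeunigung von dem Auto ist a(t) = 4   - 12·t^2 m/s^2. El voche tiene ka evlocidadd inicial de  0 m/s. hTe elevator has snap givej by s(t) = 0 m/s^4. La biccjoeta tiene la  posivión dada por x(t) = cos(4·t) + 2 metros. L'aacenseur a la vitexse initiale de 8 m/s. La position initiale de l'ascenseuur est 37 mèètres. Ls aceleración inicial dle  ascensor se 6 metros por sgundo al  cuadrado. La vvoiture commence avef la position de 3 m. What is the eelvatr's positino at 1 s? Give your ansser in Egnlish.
To find the answer, we compute 4 integrals of s(t) = 0. Taking ∫s(t)dt and applying j(0) = 0, we find j(t) = 0. The integral of jerk, with a(0) = 6, gives acceleration: a(t) = 6. Taking ∫a(t)dt and applying v(0) = 8, we find v(t) = 6·t + 8. Integrating velocity and using the initial condition x(0) = 37, we get x(t) = 3·t^2 + 8·t + 37. Using x(t) = 3·t^2 + 8·t + 37 and substituting t = 1, we find x = 48.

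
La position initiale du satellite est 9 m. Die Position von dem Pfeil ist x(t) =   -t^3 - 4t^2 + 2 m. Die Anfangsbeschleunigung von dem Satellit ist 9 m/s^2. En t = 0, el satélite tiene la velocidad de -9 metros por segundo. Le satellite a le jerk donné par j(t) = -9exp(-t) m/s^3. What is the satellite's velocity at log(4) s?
We must find the antiderivative of our jerk equation j(t) = -9·exp(-t) 2 times. The antiderivative of jerk is acceleration. Using a(0) = 9, we get a(t) = 9·exp(-t). The antiderivative of acceleration is velocity. Using v(0) = -9, we get v(t) = -9·exp(-t). From the given velocity equation v(t) = -9·exp(-t), we substitute t = log(4) to get v = -9/4.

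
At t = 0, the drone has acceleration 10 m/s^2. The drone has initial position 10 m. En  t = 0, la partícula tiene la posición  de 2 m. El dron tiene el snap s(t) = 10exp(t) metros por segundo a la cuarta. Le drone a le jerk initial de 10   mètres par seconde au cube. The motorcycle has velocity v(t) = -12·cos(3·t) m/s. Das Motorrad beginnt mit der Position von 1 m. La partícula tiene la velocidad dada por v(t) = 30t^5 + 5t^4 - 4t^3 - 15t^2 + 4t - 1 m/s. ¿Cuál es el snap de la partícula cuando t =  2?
Partiendo de la velocidad v(t) = 30·t^5 + 5·t^4 - 4·t^3 - 15·t^2 + 4·t - 1, tomamos 3 derivadas. Derivando la velocidad, obtenemos la aceleración: a(t) = 150·t^4 + 20·t^3 - 12·t^2 - 30·t + 4. Derivando la aceleración, obtenemos la sacudida: j(t) = 600·t^3 + 60·t^2 - 24·t - 30. Tomando d/dt de j(t), encontramos s(t) = 1800·t^2 + 120·t - 24. Tenemos el snap s(t) = 1800·t^2 + 120·t - 24. Sustituyendo t = 2: s(2) = 7416.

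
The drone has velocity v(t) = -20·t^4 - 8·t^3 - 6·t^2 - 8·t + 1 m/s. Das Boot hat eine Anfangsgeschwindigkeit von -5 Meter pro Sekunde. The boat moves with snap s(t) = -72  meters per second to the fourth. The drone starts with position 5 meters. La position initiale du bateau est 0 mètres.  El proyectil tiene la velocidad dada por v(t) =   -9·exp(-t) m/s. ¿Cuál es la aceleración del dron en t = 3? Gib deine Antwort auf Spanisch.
Para resolver esto, necesitamos tomar 1 derivada de nuestra ecuación de la velocidad v(t) = -20·t^4 - 8·t^3 - 6·t^2 - 8·t + 1. La derivada de la velocidad da la aceleración: a(t) = -80·t^3 - 24·t^2 - 12·t - 8. De la ecuación de la aceleración a(t) = -80·t^3 - 24·t^2 - 12·t - 8, sustituimos t = 3 para obtener a = -2420.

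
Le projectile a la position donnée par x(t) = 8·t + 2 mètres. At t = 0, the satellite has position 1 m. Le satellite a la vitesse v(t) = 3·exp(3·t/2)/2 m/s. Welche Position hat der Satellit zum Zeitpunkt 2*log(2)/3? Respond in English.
To find the answer, we compute 1 antiderivative of v(t) = 3·exp(3·t/2)/2. Taking ∫v(t)dt and applying x(0) = 1, we find x(t) = exp(3·t/2). We have position x(t) = exp(3·t/2). Substituting t = 2*log(2)/3: x(2*log(2)/3) = 2.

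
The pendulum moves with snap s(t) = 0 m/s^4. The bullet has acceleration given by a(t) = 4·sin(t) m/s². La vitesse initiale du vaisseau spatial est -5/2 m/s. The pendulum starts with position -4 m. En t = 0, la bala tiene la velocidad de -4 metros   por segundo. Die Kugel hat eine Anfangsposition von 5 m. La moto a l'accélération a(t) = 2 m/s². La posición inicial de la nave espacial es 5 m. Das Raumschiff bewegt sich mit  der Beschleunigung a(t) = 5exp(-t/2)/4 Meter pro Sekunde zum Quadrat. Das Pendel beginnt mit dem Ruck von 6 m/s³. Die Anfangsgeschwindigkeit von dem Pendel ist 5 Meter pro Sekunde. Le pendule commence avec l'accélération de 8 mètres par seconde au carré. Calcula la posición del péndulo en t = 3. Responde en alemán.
Um dies zu lösen, müssen wir 4 Integrale unserer Gleichung für den Snap s(t) = 0 finden. Mit ∫s(t)dt und Anwendung von j(0) = 6, finden wir j(t) = 6. Das Integral von dem Ruck, mit a(0) = 8, ergibt die Beschleunigung: a(t) = 6·t + 8. Mit ∫a(t)dt und Anwendung von v(0) = 5, finden wir v(t) = 3·t^2 + 8·t + 5. Durch Integration von der Geschwindigkeit und Verwendung der Anfangsbedingung x(0) = -4, erhalten wir x(t) = t^3 + 4·t^2 + 5·t - 4. Wir haben die Position x(t) = t^3 + 4·t^2 + 5·t - 4. Durch Einsetzen von t = 3: x(3) = 74.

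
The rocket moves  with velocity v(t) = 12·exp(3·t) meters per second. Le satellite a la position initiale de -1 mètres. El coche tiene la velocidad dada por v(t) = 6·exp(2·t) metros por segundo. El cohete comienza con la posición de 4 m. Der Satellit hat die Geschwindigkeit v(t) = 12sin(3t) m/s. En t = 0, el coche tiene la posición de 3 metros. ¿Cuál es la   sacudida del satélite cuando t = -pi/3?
Partiendo de la velocidad v(t) = 12·sin(3·t), tomamos 2 derivadas. Tomando d/dt de v(t), encontramos a(t) = 36·cos(3·t). Tomando d/dt de a(t), encontramos j(t) = -108·sin(3·t). Usando j(t) = -108·sin(3·t) y sustituyendo t = -pi/3, encontramos j = 0.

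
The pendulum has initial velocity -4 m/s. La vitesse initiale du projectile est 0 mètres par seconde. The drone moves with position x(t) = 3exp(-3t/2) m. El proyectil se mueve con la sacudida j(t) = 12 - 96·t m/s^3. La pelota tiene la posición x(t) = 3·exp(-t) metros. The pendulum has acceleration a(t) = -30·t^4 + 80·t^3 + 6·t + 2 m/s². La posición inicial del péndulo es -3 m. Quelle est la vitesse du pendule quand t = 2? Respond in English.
To find the answer, we compute 1 integral of a(t) = -30·t^4 + 80·t^3 + 6·t + 2. Taking ∫a(t)dt and applying v(0) = -4, we find v(t) = -6·t^5 + 20·t^4 + 3·t^2 + 2·t - 4. From the given velocity equation v(t) = -6·t^5 + 20·t^4 + 3·t^2 + 2·t - 4, we substitute t = 2 to get v = 140.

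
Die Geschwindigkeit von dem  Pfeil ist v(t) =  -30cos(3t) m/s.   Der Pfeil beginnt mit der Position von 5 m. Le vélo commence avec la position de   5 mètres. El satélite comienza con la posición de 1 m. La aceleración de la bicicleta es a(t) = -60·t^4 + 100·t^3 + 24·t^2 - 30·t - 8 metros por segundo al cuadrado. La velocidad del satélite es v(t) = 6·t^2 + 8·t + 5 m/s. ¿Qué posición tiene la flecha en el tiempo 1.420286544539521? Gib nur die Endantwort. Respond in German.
Bei t = 1.420286544539521, x = 13.9978083645067.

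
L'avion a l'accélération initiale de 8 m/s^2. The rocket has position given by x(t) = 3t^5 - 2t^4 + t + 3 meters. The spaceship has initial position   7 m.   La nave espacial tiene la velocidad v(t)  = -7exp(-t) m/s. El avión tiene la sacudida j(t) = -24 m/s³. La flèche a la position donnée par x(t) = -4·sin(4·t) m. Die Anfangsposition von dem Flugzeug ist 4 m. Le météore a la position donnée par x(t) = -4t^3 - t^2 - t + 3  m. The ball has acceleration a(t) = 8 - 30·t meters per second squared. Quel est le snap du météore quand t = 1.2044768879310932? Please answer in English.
To solve this, we need to take 4 derivatives of our position equation x(t) = -4·t^3 - t^2 - t + 3. The derivative of position gives velocity: v(t) = -12·t^2 - 2·t - 1. Differentiating velocity, we get acceleration: a(t) = -24·t - 2. Differentiating acceleration, we get jerk: j(t) = -24. The derivative of jerk gives snap: s(t) = 0. We have snap s(t) = 0. Substituting t = 1.2044768879310932: s(1.2044768879310932) = 0.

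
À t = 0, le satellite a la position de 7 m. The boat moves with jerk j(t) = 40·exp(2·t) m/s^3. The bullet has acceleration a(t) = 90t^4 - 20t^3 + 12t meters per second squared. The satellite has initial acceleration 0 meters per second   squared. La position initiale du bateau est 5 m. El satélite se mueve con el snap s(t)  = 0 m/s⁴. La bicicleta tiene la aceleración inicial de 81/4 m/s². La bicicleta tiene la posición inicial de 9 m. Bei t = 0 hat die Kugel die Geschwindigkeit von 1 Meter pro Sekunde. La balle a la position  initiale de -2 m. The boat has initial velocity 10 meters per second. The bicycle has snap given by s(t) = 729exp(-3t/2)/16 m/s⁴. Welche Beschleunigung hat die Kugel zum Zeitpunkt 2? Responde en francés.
En utilisant a(t) = 90·t^4 - 20·t^3 + 12·t et en substituant t = 2, nous trouvons a = 1304.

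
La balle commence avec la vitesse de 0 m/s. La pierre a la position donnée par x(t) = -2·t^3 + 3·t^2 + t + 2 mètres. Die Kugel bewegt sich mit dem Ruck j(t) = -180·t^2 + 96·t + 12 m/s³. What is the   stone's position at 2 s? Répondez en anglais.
From the given position equation x(t) = -2·t^3 + 3·t^2 + t + 2, we substitute t = 2 to get x = 0.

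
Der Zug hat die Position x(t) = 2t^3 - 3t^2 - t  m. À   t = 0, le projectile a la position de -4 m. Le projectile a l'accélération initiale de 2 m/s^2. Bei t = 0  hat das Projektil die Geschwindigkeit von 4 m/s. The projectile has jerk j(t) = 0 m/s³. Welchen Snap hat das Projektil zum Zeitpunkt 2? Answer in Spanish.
Para resolver esto, necesitamos tomar 1 derivada de nuestra ecuación de la sacudida j(t) = 0. La derivada de la sacudida da el snap: s(t) = 0. Tenemos el snap s(t) = 0. Sustituyendo t = 2: s(2) = 0.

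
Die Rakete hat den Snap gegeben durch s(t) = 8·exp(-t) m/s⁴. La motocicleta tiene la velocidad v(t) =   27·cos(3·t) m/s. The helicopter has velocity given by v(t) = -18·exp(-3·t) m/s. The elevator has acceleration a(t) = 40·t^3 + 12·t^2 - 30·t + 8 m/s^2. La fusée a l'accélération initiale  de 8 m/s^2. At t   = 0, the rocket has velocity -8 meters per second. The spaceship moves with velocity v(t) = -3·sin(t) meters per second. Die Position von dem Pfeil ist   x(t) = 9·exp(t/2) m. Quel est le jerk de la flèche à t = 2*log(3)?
Pour résoudre ceci, nous devons prendre 3 dérivées de notre équation de la position x(t) = 9·exp(t/2). En prenant d/dt de x(t), nous trouvons v(t) = 9·exp(t/2)/2. La dérivée de la vitesse donne l'accélération: a(t) = 9·exp(t/2)/4. En prenant d/dt de a(t), nous trouvons j(t) = 9·exp(t/2)/8. De l'équation du jerk j(t) = 9·exp(t/2)/8, nous substituons t = 2*log(3) pour obtenir j = 27/8.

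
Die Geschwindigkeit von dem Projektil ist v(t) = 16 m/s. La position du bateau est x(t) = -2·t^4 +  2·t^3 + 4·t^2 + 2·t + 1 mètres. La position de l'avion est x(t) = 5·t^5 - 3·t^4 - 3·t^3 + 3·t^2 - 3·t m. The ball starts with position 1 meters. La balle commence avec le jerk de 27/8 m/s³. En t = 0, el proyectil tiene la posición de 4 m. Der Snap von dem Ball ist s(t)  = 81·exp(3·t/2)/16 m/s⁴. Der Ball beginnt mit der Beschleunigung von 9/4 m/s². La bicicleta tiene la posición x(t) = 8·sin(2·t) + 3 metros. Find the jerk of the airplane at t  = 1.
Starting from position x(t) = 5·t^5 - 3·t^4 - 3·t^3 + 3·t^2 - 3·t, we take 3 derivatives. The derivative of position gives velocity: v(t) = 25·t^4 - 12·t^3 - 9·t^2 + 6·t - 3. The derivative of velocity gives acceleration: a(t) = 100·t^3 - 36·t^2 - 18·t + 6. The derivative of acceleration gives jerk: j(t) = 300·t^2 - 72·t - 18. From the given jerk equation j(t) = 300·t^2 - 72·t - 18, we substitute t = 1 to get j = 210.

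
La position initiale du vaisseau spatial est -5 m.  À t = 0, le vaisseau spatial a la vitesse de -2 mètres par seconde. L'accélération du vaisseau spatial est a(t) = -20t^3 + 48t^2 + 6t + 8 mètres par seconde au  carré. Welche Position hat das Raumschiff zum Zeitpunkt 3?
Ausgehend von der Beschleunigung a(t) = -20·t^3 + 48·t^2 + 6·t + 8, nehmen wir 2 Stammfunktionen. Das Integral von der Beschleunigung, mit v(0) = -2, ergibt die Geschwindigkeit: v(t) = -5·t^4 + 16·t^3 + 3·t^2 + 8·t - 2. Die Stammfunktion von der Geschwindigkeit ist die Position. Mit x(0) = -5 erhalten wir x(t) = -t^5 + 4·t^4 + t^3 + 4·t^2 - 2·t - 5. Mit x(t) = -t^5 + 4·t^4 + t^3 + 4·t^2 - 2·t - 5 und Einsetzen von t = 3, finden wir x = 133.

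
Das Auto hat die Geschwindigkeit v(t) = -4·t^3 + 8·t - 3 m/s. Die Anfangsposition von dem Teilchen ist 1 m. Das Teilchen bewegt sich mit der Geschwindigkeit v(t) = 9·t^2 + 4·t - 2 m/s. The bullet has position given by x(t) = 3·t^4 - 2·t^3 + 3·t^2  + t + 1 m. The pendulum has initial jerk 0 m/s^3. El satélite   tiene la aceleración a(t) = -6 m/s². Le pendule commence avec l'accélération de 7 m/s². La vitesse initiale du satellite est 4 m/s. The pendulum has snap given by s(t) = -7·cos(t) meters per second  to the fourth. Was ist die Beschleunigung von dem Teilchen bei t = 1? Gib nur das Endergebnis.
Die Antwort ist 22.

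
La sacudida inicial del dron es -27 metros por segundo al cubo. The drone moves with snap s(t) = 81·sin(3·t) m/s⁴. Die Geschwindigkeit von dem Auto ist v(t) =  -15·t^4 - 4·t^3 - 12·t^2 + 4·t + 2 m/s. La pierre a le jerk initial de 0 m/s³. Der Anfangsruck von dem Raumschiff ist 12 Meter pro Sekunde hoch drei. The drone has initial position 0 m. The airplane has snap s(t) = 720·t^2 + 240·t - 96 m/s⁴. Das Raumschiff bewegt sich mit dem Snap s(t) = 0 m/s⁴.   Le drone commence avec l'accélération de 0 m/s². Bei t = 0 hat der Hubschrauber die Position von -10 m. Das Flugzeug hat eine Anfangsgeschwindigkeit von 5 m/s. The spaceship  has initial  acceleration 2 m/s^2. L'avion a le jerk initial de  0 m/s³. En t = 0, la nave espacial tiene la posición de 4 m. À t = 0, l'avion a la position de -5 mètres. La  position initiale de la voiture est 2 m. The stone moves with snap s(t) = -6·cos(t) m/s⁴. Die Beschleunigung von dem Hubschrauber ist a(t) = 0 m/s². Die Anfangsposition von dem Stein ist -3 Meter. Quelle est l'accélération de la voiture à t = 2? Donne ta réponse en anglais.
We must differentiate our velocity equation v(t) = -15·t^4 - 4·t^3 - 12·t^2 + 4·t + 2 1 time. Taking d/dt of v(t), we find a(t) = -60·t^3 - 12·t^2 - 24·t + 4. From the given acceleration equation a(t) = -60·t^3 - 12·t^2 - 24·t + 4, we substitute t = 2 to get a = -572.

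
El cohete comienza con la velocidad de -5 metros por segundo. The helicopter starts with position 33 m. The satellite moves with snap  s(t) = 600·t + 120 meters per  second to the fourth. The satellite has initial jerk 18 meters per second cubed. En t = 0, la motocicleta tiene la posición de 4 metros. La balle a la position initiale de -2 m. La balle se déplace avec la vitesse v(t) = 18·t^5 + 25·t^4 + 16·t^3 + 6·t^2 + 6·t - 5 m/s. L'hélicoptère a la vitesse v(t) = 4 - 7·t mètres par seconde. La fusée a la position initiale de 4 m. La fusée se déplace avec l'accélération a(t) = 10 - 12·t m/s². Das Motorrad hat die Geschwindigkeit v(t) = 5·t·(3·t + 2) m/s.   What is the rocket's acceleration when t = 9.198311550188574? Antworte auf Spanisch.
Usando a(t) = 10 - 12·t y sustituyendo t = 9.198311550188574, encontramos a = -100.379738602263.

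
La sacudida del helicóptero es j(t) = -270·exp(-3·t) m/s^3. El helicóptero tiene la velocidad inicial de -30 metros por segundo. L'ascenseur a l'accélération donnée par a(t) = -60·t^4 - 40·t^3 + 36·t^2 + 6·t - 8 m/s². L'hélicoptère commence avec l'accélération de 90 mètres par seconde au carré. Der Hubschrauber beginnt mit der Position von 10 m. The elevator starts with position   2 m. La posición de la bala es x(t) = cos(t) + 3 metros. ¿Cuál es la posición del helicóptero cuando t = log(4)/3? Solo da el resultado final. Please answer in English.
The position at t = log(4)/3 is x = 5/2.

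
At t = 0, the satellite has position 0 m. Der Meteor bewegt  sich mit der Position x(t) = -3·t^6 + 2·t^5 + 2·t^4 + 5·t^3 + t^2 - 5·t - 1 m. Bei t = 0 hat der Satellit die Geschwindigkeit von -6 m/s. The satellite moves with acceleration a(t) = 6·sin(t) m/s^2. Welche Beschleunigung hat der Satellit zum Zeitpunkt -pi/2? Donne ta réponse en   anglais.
Using a(t) = 6·sin(t) and substituting t = -pi/2, we find a = -6.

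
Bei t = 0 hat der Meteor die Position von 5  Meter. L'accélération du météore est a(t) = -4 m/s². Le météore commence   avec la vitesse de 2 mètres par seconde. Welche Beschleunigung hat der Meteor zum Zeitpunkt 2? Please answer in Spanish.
Tenemos la aceleración a(t) = -4. Sustituyendo t = 2: a(2) = -4.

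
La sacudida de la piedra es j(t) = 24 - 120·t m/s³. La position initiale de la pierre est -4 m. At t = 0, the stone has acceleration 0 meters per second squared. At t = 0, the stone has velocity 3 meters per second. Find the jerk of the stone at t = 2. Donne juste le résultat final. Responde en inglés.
At t = 2, j = -216.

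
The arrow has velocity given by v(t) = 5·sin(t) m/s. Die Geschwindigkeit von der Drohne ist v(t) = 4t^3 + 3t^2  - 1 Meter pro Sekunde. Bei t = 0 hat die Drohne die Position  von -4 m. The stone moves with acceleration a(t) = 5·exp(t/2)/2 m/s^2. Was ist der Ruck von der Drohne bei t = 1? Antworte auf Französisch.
En partant de la vitesse v(t) = 4·t^3 + 3·t^2 - 1, nous prenons 2 dérivées. En prenant d/dt de v(t), nous trouvons a(t) = 12·t^2 + 6·t. En prenant d/dt de a(t), nous trouvons j(t) = 24·t + 6. En utilisant j(t) = 24·t + 6 et en substituant t = 1, nous trouvons j = 30.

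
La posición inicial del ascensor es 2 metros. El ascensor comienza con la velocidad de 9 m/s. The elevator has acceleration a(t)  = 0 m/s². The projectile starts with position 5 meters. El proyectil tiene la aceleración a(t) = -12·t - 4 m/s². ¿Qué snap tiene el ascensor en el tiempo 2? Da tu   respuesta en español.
Debemos derivar nuestra ecuación de la aceleración a(t) = 0 2 veces. La derivada de la aceleración da la sacudida: j(t) = 0. La derivada de la sacudida da el snap: s(t) = 0. Tenemos el snap s(t) = 0. Sustituyendo t = 2: s(2) = 0.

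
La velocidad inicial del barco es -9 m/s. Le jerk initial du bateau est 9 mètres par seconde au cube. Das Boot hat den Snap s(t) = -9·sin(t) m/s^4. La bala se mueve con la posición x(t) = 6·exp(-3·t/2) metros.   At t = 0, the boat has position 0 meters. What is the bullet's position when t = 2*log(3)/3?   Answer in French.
De l'équation de la position x(t) = 6·exp(-3·t/2), nous substituons t = 2*log(3)/3 pour obtenir x = 2.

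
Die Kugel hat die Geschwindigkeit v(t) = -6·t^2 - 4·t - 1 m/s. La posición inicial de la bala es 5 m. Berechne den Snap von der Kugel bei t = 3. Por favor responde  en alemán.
Ausgehend von der Geschwindigkeit v(t) = -6·t^2 - 4·t - 1, nehmen wir 3 Ableitungen. Die Ableitung von der Geschwindigkeit ergibt die Beschleunigung: a(t) = -12·t - 4. Durch Ableiten von der Beschleunigung erhalten wir den Ruck: j(t) = -12. Mit d/dt von j(t) finden wir s(t) = 0. Aus der Gleichung für den Snap s(t) = 0, setzen wir t = 3 ein und erhalten s = 0.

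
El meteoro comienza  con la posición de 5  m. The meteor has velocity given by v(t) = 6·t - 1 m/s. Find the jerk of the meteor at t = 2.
Starting from velocity v(t) = 6·t - 1, we take 2 derivatives. Differentiating velocity, we get acceleration: a(t) = 6. Differentiating acceleration, we get jerk: j(t) = 0. Using j(t) = 0 and substituting t = 2, we find j = 0.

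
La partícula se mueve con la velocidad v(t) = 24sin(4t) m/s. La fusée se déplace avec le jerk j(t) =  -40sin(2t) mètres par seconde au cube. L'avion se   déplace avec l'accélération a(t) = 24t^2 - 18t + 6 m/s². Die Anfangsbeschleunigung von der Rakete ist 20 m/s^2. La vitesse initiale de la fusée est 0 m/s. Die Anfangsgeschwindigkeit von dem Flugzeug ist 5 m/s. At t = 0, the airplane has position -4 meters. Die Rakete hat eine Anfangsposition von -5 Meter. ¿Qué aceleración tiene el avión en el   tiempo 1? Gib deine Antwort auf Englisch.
Using a(t) = 24·t^2 - 18·t + 6 and substituting t = 1, we find a = 12.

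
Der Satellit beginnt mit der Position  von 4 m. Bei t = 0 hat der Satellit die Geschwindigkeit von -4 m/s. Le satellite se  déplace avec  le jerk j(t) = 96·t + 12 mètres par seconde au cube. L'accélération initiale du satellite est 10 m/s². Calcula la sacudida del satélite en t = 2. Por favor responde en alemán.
Wir haben den Ruck j(t) = 96·t + 12. Durch Einsetzen von t = 2: j(2) = 204.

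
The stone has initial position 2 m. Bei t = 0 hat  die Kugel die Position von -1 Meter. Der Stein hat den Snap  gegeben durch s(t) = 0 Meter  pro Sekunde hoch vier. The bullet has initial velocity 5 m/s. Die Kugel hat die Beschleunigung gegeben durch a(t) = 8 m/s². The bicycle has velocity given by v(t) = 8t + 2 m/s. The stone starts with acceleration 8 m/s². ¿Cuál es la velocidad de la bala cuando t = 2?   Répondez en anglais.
To find the answer, we compute 1 antiderivative of a(t) = 8. The antiderivative of acceleration is velocity. Using v(0) = 5, we get v(t) = 8·t + 5. Using v(t) = 8·t + 5 and substituting t = 2, we find v = 21.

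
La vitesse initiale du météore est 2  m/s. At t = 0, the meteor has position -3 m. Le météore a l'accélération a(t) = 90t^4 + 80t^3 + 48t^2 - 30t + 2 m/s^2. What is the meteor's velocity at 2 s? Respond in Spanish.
Partiendo de la aceleración a(t) = 90·t^4 + 80·t^3 + 48·t^2 - 30·t + 2, tomamos 1 integral. Tomando ∫a(t)dt y aplicando v(0) = 2, encontramos v(t) = 18·t^5 + 20·t^4 + 16·t^3 - 15·t^2 + 2·t + 2. Usando v(t) = 18·t^5 + 20·t^4 + 16·t^3 - 15·t^2 + 2·t + 2 y sustituyendo t = 2, encontramos v = 970.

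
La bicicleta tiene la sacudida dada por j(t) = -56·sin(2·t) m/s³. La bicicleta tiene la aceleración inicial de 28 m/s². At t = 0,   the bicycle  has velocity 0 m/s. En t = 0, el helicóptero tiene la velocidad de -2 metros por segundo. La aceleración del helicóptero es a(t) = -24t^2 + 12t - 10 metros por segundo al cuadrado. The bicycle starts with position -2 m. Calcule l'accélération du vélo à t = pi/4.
Nous devons trouver la primitive de notre équation du jerk j(t) = -56·sin(2·t) 1 fois. L'intégrale du jerk, avec a(0) = 28, donne l'accélération: a(t) = 28·cos(2·t). Nous avons l'accélération a(t) = 28·cos(2·t). En substituant t = pi/4: a(pi/4) = 0.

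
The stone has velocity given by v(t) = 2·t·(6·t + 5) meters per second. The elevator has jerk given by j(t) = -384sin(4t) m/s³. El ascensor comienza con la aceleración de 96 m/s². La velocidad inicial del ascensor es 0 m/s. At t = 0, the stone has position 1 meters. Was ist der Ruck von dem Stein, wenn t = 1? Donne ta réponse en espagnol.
Debemos derivar nuestra ecuación de la velocidad v(t) = 2·t·(6·t + 5) 2 veces. Derivando la velocidad, obtenemos la aceleración: a(t) = 24·t + 10. La derivada de la aceleración da la sacudida: j(t) = 24. Tenemos la sacudida j(t) = 24. Sustituyendo t = 1: j(1) = 24.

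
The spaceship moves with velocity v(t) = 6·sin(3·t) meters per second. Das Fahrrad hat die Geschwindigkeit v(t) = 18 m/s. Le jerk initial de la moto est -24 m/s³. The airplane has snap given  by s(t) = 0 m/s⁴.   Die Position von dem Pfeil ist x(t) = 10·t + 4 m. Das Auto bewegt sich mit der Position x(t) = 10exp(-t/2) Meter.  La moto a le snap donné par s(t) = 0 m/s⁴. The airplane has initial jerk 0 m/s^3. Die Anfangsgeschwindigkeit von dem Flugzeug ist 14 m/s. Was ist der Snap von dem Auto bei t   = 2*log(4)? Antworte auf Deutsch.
Wir müssen unsere Gleichung für die Position x(t) = 10·exp(-t/2) 4-mal ableiten. Mit d/dt von x(t) finden wir v(t) = -5·exp(-t/2). Durch Ableiten von der Geschwindigkeit erhalten wir die Beschleunigung: a(t) = 5·exp(-t/2)/2. Durch Ableiten von der Beschleunigung erhalten wir den Ruck: j(t) = -5·exp(-t/2)/4. Die Ableitung von dem Ruck ergibt den Snap: s(t) = 5·exp(-t/2)/8. Aus der Gleichung für den Snap s(t) = 5·exp(-t/2)/8, setzen wir t = 2*log(4) ein und erhalten s = 5/32.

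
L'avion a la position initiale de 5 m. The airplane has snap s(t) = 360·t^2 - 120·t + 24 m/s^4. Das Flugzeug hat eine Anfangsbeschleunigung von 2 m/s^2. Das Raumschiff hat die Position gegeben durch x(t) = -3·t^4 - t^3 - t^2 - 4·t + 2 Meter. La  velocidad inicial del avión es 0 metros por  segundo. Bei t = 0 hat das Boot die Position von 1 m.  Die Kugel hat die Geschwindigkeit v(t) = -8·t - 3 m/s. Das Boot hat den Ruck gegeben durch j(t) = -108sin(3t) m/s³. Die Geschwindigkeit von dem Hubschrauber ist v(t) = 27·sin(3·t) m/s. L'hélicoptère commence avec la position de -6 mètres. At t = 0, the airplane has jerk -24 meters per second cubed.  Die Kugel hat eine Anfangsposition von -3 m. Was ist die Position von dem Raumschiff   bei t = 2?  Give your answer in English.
Using x(t) = -3·t^4 - t^3 - t^2 - 4·t + 2 and substituting t = 2, we find x = -66.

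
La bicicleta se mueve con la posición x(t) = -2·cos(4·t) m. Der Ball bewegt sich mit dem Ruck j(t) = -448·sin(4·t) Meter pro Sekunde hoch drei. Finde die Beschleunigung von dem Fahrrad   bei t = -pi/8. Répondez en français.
En partant de la position x(t) = -2·cos(4·t), nous prenons 2 dérivées. La dérivée de la position donne la vitesse: v(t) = 8·sin(4·t). En dérivant la vitesse, nous obtenons l'accélération: a(t) = 32·cos(4·t). Nous avons l'accélération a(t) = 32·cos(4·t). En substituant t = -pi/8: a(-pi/8) = 0.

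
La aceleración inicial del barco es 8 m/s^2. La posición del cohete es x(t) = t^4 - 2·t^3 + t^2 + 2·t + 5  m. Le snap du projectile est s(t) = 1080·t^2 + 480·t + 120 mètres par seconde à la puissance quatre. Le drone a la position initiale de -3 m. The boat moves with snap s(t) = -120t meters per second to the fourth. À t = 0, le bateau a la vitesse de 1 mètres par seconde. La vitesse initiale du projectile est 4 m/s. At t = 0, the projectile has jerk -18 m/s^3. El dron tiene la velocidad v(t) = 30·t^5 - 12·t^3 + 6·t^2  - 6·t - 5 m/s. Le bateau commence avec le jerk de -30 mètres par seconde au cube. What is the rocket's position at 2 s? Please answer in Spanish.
Tenemos la posición x(t) = t^4 - 2·t^3 + t^2 + 2·t + 5. Sustituyendo t = 2: x(2) = 13.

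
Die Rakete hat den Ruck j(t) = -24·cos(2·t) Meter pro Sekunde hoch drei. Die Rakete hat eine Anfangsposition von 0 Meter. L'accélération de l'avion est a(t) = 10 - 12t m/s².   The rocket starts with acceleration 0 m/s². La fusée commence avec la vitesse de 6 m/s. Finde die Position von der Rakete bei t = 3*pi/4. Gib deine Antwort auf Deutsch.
Wir müssen unsere Gleichung für den Ruck j(t) = -24·cos(2·t) 3-mal integrieren. Die Stammfunktion von dem Ruck ist die Beschleunigung. Mit a(0) = 0 erhalten wir a(t) = -12·sin(2·t). Die Stammfunktion von der Beschleunigung, mit v(0) = 6, ergibt die Geschwindigkeit: v(t) = 6·cos(2·t). Die Stammfunktion von der Geschwindigkeit ist die Position. Mit x(0) = 0 erhalten wir x(t) = 3·sin(2·t). Mit x(t) = 3·sin(2·t) und Einsetzen von t = 3*pi/4, finden wir x = -3.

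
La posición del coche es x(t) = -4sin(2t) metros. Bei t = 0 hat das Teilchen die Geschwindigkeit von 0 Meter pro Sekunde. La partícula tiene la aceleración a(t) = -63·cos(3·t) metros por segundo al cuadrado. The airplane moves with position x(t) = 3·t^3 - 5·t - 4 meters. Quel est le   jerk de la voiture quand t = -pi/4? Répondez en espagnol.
Partiendo de la posición x(t) = -4·sin(2·t), tomamos 3 derivadas. Derivando la posición, obtenemos la velocidad: v(t) = -8·cos(2·t). La derivada de la velocidad da la aceleración: a(t) = 16·sin(2·t). La derivada de la aceleración da la sacudida: j(t) = 32·cos(2·t). Usando j(t) = 32·cos(2·t) y sustituyendo t = -pi/4, encontramos j = 0.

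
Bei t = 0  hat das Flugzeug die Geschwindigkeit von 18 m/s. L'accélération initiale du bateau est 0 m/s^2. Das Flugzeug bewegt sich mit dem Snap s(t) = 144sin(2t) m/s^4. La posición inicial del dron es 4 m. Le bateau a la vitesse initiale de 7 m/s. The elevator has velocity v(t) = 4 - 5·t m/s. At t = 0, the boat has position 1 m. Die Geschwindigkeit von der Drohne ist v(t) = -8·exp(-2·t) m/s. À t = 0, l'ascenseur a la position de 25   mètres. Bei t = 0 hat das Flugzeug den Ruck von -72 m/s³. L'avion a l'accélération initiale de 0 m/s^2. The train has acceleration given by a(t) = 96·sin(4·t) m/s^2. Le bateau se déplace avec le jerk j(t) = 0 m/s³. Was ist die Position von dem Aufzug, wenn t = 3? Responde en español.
Para resolver esto, necesitamos tomar 1 integral de nuestra ecuación de la velocidad v(t) = 4 - 5·t. La antiderivada de la velocidad es la posición. Usando x(0) = 25, obtenemos x(t) = -5·t^2/2 + 4·t + 25. Usando x(t) = -5·t^2/2 + 4·t + 25 y sustituyendo t = 3, encontramos x = 29/2.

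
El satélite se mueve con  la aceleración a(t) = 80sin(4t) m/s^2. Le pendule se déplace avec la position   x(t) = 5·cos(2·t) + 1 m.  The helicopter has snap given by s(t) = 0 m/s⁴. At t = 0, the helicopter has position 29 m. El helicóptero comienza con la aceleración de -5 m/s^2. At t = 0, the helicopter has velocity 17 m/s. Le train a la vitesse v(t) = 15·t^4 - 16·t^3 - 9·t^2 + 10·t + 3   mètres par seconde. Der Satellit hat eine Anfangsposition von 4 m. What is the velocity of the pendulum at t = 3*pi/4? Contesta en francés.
En partant de la position x(t) = 5·cos(2·t) + 1, nous prenons 1 dérivée. En prenant d/dt de x(t), nous trouvons v(t) = -10·sin(2·t). En utilisant v(t) = -10·sin(2·t) et en substituant t = 3*pi/4, nous trouvons v = 10.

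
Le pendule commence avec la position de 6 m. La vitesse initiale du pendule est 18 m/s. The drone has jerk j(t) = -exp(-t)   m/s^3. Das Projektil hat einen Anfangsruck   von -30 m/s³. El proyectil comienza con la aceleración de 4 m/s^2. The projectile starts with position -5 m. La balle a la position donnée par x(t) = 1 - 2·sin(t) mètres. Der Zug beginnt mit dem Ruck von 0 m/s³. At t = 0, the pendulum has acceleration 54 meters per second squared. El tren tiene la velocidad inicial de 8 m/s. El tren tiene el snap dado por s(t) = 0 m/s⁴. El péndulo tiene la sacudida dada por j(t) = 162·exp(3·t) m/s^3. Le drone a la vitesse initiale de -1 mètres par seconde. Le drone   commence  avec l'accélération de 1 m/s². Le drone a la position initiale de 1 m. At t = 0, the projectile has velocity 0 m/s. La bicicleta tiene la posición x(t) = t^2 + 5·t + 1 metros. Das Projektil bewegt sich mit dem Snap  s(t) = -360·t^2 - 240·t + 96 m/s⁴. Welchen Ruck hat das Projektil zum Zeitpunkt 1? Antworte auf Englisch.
We must find the integral of our snap equation s(t) = -360·t^2 - 240·t + 96 1 time. Integrating snap and using the initial condition j(0) = -30, we get j(t) = -120·t^3 - 120·t^2 + 96·t - 30. Using j(t) = -120·t^3 - 120·t^2 + 96·t - 30 and substituting t = 1, we find j = -174.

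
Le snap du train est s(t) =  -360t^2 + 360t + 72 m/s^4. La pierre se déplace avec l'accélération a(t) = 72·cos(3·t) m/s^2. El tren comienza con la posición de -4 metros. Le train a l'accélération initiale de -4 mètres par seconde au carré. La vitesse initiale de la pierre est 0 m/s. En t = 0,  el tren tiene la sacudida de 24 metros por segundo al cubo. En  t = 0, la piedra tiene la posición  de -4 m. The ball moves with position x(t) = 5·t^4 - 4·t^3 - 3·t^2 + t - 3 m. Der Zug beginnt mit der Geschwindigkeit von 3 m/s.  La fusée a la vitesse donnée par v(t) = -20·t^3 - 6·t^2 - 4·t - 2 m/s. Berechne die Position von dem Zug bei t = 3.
Wir müssen unsere Gleichung für den Snap s(t) = -360·t^2 + 360·t + 72 4-mal integrieren. Durch Integration von dem Snap und Verwendung der Anfangsbedingung j(0) = 24, erhalten wir j(t) = -120·t^3 + 180·t^2 + 72·t + 24. Durch Integration von dem Ruck und Verwendung der Anfangsbedingung a(0) = -4, erhalten wir a(t) = -30·t^4 + 60·t^3 + 36·t^2 + 24·t - 4. Mit ∫a(t)dt und Anwendung von v(0) = 3, finden wir v(t) = -6·t^5 + 15·t^4 + 12·t^3 + 12·t^2 - 4·t + 3. Die Stammfunktion von der Geschwindigkeit ist die Position. Mit x(0) = -4 erhalten wir x(t) = -t^6 + 3·t^5 + 3·t^4 + 4·t^3 - 2·t^2 + 3·t - 4. Mit x(t) = -t^6 + 3·t^5 + 3·t^4 + 4·t^3 - 2·t^2 + 3·t - 4 und Einsetzen von t = 3, finden wir x = 338.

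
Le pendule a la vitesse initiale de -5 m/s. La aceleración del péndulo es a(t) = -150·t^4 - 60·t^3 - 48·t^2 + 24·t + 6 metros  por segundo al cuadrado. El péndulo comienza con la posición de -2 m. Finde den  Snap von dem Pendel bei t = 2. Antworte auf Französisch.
Nous devons dériver notre équation de l'accélération a(t) = -150·t^4 - 60·t^3 - 48·t^2 + 24·t + 6 2 fois. En prenant d/dt de a(t), nous trouvons j(t) = -600·t^3 - 180·t^2 - 96·t + 24. La dérivée du jerk donne le snap: s(t) = -1800·t^2 - 360·t - 96. Nous avons le snap s(t) = -1800·t^2 - 360·t - 96. En substituant t = 2: s(2) = -8016.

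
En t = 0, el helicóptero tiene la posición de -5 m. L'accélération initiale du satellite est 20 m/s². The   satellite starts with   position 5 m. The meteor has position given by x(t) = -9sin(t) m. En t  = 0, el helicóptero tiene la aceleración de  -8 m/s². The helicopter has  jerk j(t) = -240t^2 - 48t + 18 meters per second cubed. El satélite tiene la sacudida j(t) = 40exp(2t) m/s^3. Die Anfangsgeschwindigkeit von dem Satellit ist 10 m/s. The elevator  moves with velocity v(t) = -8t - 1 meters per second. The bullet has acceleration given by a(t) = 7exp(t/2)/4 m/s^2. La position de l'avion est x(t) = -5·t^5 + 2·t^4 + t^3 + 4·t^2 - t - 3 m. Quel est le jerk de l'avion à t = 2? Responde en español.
Debemos derivar nuestra ecuación de la posición x(t) = -5·t^5 + 2·t^4 + t^3 + 4·t^2 - t - 3 3 veces. Derivando la posición, obtenemos la velocidad: v(t) = -25·t^4 + 8·t^3 + 3·t^2 + 8·t - 1. La derivada de la velocidad da la aceleración: a(t) = -100·t^3 + 24·t^2 + 6·t + 8. Derivando la aceleración, obtenemos la sacudida: j(t) = -300·t^2 + 48·t + 6. Tenemos la sacudida j(t) = -300·t^2 + 48·t + 6. Sustituyendo t = 2: j(2) = -1098.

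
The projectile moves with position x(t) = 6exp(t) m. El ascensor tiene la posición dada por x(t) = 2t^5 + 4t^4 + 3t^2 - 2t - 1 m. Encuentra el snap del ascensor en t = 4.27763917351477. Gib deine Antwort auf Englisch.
We must differentiate our position equation x(t) = 2·t^5 + 4·t^4 + 3·t^2 - 2·t - 1 4 times. The derivative of position gives velocity: v(t) = 10·t^4 + 16·t^3 + 6·t - 2. Differentiating velocity, we get acceleration: a(t) = 40·t^3 + 48·t^2 + 6. Taking d/dt of a(t), we find j(t) = 120·t^2 + 96·t. The derivative of jerk gives snap: s(t) = 240·t + 96. We have snap s(t) = 240·t + 96. Substituting t = 4.27763917351477: s(4.27763917351477) = 1122.63340164354.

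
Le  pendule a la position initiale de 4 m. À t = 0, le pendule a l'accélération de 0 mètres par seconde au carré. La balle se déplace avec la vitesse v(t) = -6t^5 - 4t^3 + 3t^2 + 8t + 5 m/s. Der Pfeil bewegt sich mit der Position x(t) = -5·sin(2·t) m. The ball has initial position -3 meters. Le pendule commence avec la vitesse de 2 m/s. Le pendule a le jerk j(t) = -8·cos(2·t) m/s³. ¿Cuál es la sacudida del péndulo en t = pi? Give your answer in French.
En utilisant j(t) = -8·cos(2·t) et en substituant t = pi, nous trouvons j = -8.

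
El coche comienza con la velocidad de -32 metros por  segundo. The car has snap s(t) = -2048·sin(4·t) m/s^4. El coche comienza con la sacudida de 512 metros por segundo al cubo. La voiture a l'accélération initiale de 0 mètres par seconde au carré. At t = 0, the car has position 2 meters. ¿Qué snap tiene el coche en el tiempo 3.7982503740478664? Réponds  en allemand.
Wir haben den Snap s(t) = -2048·sin(4·t). Durch Einsetzen von t = 3.7982503740478664: s(3.7982503740478664) = -1008.64323361790.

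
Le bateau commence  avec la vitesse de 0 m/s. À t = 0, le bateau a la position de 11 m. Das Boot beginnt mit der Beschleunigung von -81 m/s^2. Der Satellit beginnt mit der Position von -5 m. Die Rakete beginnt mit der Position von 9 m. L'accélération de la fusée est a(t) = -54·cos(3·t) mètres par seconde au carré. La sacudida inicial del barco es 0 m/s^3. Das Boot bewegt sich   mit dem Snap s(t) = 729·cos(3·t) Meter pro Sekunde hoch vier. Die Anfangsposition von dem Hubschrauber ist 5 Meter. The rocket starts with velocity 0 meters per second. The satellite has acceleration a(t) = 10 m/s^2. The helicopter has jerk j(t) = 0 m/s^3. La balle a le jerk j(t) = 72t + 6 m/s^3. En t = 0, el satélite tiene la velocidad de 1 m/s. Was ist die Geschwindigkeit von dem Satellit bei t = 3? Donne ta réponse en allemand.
Wir müssen die Stammfunktion unserer Gleichung für die Beschleunigung a(t) = 10 1-mal finden. Die Stammfunktion von der Beschleunigung, mit v(0) = 1, ergibt die Geschwindigkeit: v(t) = 10·t + 1. Wir haben die Geschwindigkeit v(t) = 10·t + 1. Durch Einsetzen von t = 3: v(3) = 31.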